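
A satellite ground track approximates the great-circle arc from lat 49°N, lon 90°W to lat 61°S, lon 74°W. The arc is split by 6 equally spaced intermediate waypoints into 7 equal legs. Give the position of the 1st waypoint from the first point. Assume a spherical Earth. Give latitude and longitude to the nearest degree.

≈ lat 33°N, lon 87°W

Write both endpoints as unit vectors p₁, p₂ with components (cos φ cos λ, cos φ sin λ, sin φ).
The central angle between the endpoints is δ = arccos(p₁·p₂) ≈ 1.933 rad (110.8°).
Interpolate at f = 1/7 with slerp weights a = sin((1−f)δ)/sin δ ≈ 1.065, b = sin(fδ)/sin δ ≈ 0.292.
p = a·p₁ + b·p₂ ≈ (0.039, -0.835, 0.549); φ = arcsin(p_z) ≈ 33.30°, λ = atan2(p_y, p_x) ≈ -87.33°.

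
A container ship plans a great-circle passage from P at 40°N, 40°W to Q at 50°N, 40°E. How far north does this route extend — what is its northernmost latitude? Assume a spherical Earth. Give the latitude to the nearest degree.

≈ 54°N

The great circle lies in the plane with unit normal n̂ = (p₁ × p₂)/|p₁ × p₂|.
Here n̂_z ≈ +0.594; the vertex latitude is φ_max = arccos|n̂_z| ≈ 53.5°.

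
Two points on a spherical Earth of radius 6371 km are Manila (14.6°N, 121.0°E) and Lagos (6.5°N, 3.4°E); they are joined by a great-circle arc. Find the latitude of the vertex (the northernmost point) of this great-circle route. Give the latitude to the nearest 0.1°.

The great circle lies in the plane with unit normal n̂ = (p₁ × p₂)/|p₁ × p₂|.
Here n̂_z ≈ -0.937; the vertex latitude is φ_max = arccos|n̂_z| ≈ 20.4°.

≈ 20.4°N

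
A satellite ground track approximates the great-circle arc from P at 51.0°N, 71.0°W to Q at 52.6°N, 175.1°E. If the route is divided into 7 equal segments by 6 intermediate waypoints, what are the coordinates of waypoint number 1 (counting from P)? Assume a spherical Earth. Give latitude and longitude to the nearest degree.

Convert each endpoint to a unit vector on the sphere (x = cos φ cos λ, y = cos φ sin λ, z = sin φ).
The central angle between the endpoints is δ = arccos(p₁·p₂) ≈ 1.090 rad (62.5°).
Interpolate at f = 1/7 with slerp weights a = sin((1−f)δ)/sin δ ≈ 0.907, b = sin(fδ)/sin δ ≈ 0.175.
p = a·p₁ + b·p₂ ≈ (0.080, -0.531, 0.844); φ = arcsin(p_z) ≈ 57.55°, λ = atan2(p_y, p_x) ≈ -81.43°.

≈ 58°N, 81°W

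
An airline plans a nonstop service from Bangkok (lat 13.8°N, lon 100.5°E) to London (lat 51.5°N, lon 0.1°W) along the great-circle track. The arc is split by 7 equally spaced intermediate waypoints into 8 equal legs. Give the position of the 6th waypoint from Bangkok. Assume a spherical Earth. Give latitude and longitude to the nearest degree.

The haversine formula gives a central angle δ ≈ 1.495 rad (85.7°) between the endpoints.
Interpolate at f = 6/8 with slerp weights a = sin((1−f)δ)/sin δ ≈ 0.366, b = sin(fδ)/sin δ ≈ 0.903.
p = a·p₁ + b·p₂ ≈ (0.498, 0.349, 0.794); φ = arcsin(p_z) ≈ 52.59°, λ = atan2(p_y, p_x) ≈ 35.03°.

≈ lat 53°N, lon 35°E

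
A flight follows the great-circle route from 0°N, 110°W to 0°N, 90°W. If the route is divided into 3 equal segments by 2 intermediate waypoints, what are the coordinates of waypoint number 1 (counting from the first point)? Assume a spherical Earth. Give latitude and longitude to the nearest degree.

Write both endpoints as unit vectors p₁, p₂ with components (cos φ cos λ, cos φ sin λ, sin φ).
The central angle between the endpoints is δ = arccos(p₁·p₂) ≈ 0.349 rad (20.0°).
Interpolate at f = 1/3 with slerp weights a = sin((1−f)δ)/sin δ ≈ 0.674, b = sin(fδ)/sin δ ≈ 0.339.
p = a·p₁ + b·p₂ ≈ (-0.231, -0.973, 0.000); φ = arcsin(p_z) ≈ 0.00°, λ = atan2(p_y, p_x) ≈ -103.33°.

≈ 0°N, 103°W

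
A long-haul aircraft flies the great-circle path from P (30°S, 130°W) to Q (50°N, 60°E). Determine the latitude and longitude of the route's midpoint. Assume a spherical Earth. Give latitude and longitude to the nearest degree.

Write both endpoints as unit vectors p₁, p₂ with components (cos φ cos λ, cos φ sin λ, sin φ).
The central angle between the endpoints is δ = arccos(p₁·p₂) ≈ 2.769 rad (158.6°).
Interpolate at f = 1/2 with slerp weights a = sin((1−f)δ)/sin δ ≈ 2.697, b = sin(fδ)/sin δ ≈ 2.697.
p = a·p₁ + b·p₂ ≈ (-0.634, -0.288, 0.717); φ = arcsin(p_z) ≈ 45.84°, λ = atan2(p_y, p_x) ≈ -155.60°.

≈ (46°N, 156°W)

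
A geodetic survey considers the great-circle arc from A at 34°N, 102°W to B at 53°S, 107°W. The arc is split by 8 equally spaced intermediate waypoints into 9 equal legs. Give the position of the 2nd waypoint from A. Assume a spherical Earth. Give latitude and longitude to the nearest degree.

≈ 15°N, 103°W

Write both endpoints as unit vectors p₁, p₂ with components (cos φ cos λ, cos φ sin λ, sin φ).
The central angle between the endpoints is δ = arccos(p₁·p₂) ≈ 1.520 rad (87.1°).
Interpolate at f = 2/9 with slerp weights a = sin((1−f)δ)/sin δ ≈ 0.927, b = sin(fδ)/sin δ ≈ 0.332.
p = a·p₁ + b·p₂ ≈ (-0.218, -0.943, 0.253); φ = arcsin(p_z) ≈ 14.66°, λ = atan2(p_y, p_x) ≈ -103.03°.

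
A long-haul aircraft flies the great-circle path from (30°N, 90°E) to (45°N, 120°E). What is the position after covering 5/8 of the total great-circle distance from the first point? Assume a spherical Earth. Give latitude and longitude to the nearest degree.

Write both endpoints as unit vectors p₁, p₂ with components (cos φ cos λ, cos φ sin λ, sin φ).
The central angle between the endpoints is δ = arccos(p₁·p₂) ≈ 0.487 rad (27.9°).
Interpolate at f = 5/8 with slerp weights a = sin((1−f)δ)/sin δ ≈ 0.388, b = sin(fδ)/sin δ ≈ 0.640.
p = a·p₁ + b·p₂ ≈ (-0.226, 0.728, 0.647); φ = arcsin(p_z) ≈ 40.30°, λ = atan2(p_y, p_x) ≈ 107.27°.

≈ (40°N, 107°E)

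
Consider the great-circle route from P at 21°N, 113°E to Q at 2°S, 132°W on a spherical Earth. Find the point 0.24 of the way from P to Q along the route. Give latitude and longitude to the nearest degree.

≈ 22°N, 142°E

Write both endpoints as unit vectors p₁, p₂ with components (cos φ cos λ, cos φ sin λ, sin φ).
The central angle between the endpoints is δ = arccos(p₁·p₂) ≈ 1.990 rad (114.0°).
Interpolate at f = 0.24 with slerp weights a = sin((1−f)δ)/sin δ ≈ 1.093, b = sin(fδ)/sin δ ≈ 0.503.
p = a·p₁ + b·p₂ ≈ (-0.735, 0.565, 0.374); φ = arcsin(p_z) ≈ 21.97°, λ = atan2(p_y, p_x) ≈ 142.43°.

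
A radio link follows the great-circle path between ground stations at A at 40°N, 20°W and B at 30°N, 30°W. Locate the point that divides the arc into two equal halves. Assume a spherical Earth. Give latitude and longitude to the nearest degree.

≈ 35°N, 25°W

From cos δ = sin φ₁ sin φ₂ + cos φ₁ cos φ₂ cos Δλ, the central angle is δ ≈ 0.225 rad (12.9°).
Interpolate at f = 1/2 with slerp weights a = sin((1−f)δ)/sin δ ≈ 0.503, b = sin(fδ)/sin δ ≈ 0.503.
p = a·p₁ + b·p₂ ≈ (0.740, -0.350, 0.575); φ = arcsin(p_z) ≈ 35.10°, λ = atan2(p_y, p_x) ≈ -25.31°.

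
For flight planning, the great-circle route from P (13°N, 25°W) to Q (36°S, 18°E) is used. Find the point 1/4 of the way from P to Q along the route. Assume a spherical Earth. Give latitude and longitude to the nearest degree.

≈ (0°N, 15°W)

Convert each endpoint to a unit vector on the sphere (x = cos φ cos λ, y = cos φ sin λ, z = sin φ).
The central angle between the endpoints is δ = arccos(p₁·p₂) ≈ 1.110 rad (63.6°).
Interpolate at f = 1/4 with slerp weights a = sin((1−f)δ)/sin δ ≈ 0.826, b = sin(fδ)/sin δ ≈ 0.306.
p = a·p₁ + b·p₂ ≈ (0.965, -0.264, 0.006); φ = arcsin(p_z) ≈ 0.34°, λ = atan2(p_y, p_x) ≈ -15.28°.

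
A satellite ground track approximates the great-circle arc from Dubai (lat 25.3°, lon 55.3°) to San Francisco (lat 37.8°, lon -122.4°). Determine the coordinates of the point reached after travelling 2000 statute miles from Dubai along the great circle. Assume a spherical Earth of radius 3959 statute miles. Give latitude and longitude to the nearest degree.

The haversine formula gives a central angle δ ≈ 2.040 rad (116.9°) between the endpoints. The total great-circle distance is δ·R ≈ 2.040 × 3959 ≈ 8075 mi, so the target fraction is f = 2000/8075 ≈ 0.248.
Interpolate at f ≈ 0.248 with slerp weights a = sin((1−f)δ)/sin δ ≈ 1.120, b = sin(fδ)/sin δ ≈ 0.543.
p = a·p₁ + b·p₂ ≈ (0.347, 0.471, 0.811); φ = arcsin(p_z) ≈ 54.22°, λ = atan2(p_y, p_x) ≈ 53.61°.

≈ lat 54°, lon 54°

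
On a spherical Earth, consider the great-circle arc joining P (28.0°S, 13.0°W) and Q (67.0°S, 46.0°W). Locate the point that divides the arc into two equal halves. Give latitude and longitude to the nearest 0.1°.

≈ (48.5°S, 23.0°W)

Convert each endpoint to a unit vector on the sphere (x = cos φ cos λ, y = cos φ sin λ, z = sin φ).
The central angle between the endpoints is δ = arccos(p₁·p₂) ≈ 0.765 rad (43.8°).
Interpolate at f = 1/2 with slerp weights a = sin((1−f)δ)/sin δ ≈ 0.539, b = sin(fδ)/sin δ ≈ 0.539.
p = a·p₁ + b·p₂ ≈ (0.610, -0.259, -0.749); φ = arcsin(p_z) ≈ -48.51°, λ = atan2(p_y, p_x) ≈ -22.97°.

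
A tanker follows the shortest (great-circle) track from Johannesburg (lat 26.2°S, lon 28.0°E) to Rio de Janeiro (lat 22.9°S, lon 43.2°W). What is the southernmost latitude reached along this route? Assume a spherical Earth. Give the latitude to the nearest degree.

≈ 29°S

The great circle lies in the plane with unit normal n̂ = (p₁ × p₂)/|p₁ × p₂|.
Here n̂_z ≈ -0.870; the vertex latitude is φ_max = arccos|n̂_z| ≈ 29.5°.
Check via Clairaut: cos φ_max = |cos φ₁| · sin C = cos(26.2°)·sin(104.0°) ≈ 0.870, again giving ≈ 29.5°.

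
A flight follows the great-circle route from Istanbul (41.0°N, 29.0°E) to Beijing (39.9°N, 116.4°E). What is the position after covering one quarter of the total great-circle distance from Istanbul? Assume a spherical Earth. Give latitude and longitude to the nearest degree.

≈ 48°N, 49°E

From cos δ = sin φ₁ sin φ₂ + cos φ₁ cos φ₂ cos Δλ, the central angle is δ ≈ 1.107 rad (63.4°).
Interpolate at f = 1/4 with slerp weights a = sin((1−f)δ)/sin δ ≈ 0.825, b = sin(fδ)/sin δ ≈ 0.306.
p = a·p₁ + b·p₂ ≈ (0.441, 0.512, 0.737); φ = arcsin(p_z) ≈ 47.51°, λ = atan2(p_y, p_x) ≈ 49.29°.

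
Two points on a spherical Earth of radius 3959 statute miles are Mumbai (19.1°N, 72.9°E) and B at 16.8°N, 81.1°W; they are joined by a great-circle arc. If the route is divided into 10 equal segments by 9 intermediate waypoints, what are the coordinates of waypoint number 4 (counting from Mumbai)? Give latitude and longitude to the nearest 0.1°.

The haversine formula gives a central angle δ ≈ 2.372 rad (135.9°) between the endpoints.
Interpolate at f = 4/10 with slerp weights a = sin((1−f)δ)/sin δ ≈ 1.422, b = sin(fδ)/sin δ ≈ 1.169.
p = a·p₁ + b·p₂ ≈ (0.568, 0.179, 0.803); φ = arcsin(p_z) ≈ 53.43°, λ = atan2(p_y, p_x) ≈ 17.50°.

≈ 53.4°N, 17.5°E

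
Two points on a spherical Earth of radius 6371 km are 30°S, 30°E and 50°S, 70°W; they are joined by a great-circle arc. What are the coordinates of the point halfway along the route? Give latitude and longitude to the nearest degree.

Write both endpoints as unit vectors p₁, p₂ with components (cos φ cos λ, cos φ sin λ, sin φ).
The central angle between the endpoints is δ = arccos(p₁·p₂) ≈ 1.280 rad (73.4°).
Interpolate at f = 1/2 with slerp weights a = sin((1−f)δ)/sin δ ≈ 0.623, b = sin(fδ)/sin δ ≈ 0.623.
p = a·p₁ + b·p₂ ≈ (0.605, -0.107, -0.789); φ = arcsin(p_z) ≈ -52.12°, λ = atan2(p_y, p_x) ≈ -10.00°.

≈ 52°S, 10°W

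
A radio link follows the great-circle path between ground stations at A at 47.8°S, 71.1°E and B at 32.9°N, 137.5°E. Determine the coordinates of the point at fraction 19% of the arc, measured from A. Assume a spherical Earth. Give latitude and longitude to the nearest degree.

From cos δ = sin φ₁ sin φ₂ + cos φ₁ cos φ₂ cos Δλ, the central angle is δ ≈ 1.748 rad (100.2°).
Interpolate at f = 0.19 with slerp weights a = sin((1−f)δ)/sin δ ≈ 1.004, b = sin(fδ)/sin δ ≈ 0.331.
p = a·p₁ + b·p₂ ≈ (0.013, 0.826, -0.564); φ = arcsin(p_z) ≈ -34.31°, λ = atan2(p_y, p_x) ≈ 89.08°.

≈ 34°S, 89°E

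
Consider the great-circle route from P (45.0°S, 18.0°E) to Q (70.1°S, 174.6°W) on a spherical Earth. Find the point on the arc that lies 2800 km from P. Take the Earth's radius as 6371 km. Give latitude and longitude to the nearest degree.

Convert each endpoint to a unit vector on the sphere (x = cos φ cos λ, y = cos φ sin λ, z = sin φ).
The central angle between the endpoints is δ = arccos(p₁·p₂) ≈ 1.126 rad (64.5°). The total great-circle distance is δ·R ≈ 1.126 × 6371 ≈ 7176 km, so the target fraction is f = 2800/7176 ≈ 0.390.
Interpolate at f ≈ 0.390 with slerp weights a = sin((1−f)δ)/sin δ ≈ 0.702, b = sin(fδ)/sin δ ≈ 0.471.
p = a·p₁ + b·p₂ ≈ (0.313, 0.138, -0.940); φ = arcsin(p_z) ≈ -70.01°, λ = atan2(p_y, p_x) ≈ 23.87°.

≈ (70°S, 24°E)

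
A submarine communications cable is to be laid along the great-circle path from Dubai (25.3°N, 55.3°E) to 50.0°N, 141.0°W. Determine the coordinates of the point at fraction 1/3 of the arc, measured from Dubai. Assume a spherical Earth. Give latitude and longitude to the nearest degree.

≈ 59°N, 67°E

The haversine formula gives a central angle δ ≈ 1.803 rad (103.3°) between the endpoints.
Interpolate at f = 1/3 with slerp weights a = sin((1−f)δ)/sin δ ≈ 0.959, b = sin(fδ)/sin δ ≈ 0.581.
p = a·p₁ + b·p₂ ≈ (0.203, 0.477, 0.855); φ = arcsin(p_z) ≈ 58.75°, λ = atan2(p_y, p_x) ≈ 66.96°.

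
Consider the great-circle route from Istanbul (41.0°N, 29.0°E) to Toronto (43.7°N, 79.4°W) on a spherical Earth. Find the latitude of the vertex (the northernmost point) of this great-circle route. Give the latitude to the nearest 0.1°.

≈ 57.4°N

The great circle lies in the plane with unit normal n̂ = (p₁ × p₂)/|p₁ × p₂|.
Here n̂_z ≈ -0.539; the vertex latitude is φ_max = arccos|n̂_z| ≈ 57.4°.
Check via Clairaut: cos φ_max = |cos φ₁| · sin C = cos(41.0°)·sin(45.6°) ≈ 0.539, again giving ≈ 57.4°.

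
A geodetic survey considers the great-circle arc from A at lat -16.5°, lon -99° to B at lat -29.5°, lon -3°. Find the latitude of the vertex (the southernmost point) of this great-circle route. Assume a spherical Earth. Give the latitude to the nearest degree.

≈ -34°

The great circle lies in the plane with unit normal n̂ = (p₁ × p₂)/|p₁ × p₂|.
Here n̂_z ≈ +0.831; the vertex latitude is φ_max = arccos|n̂_z| ≈ 33.8°.
Check via Clairaut: cos φ_max = |cos φ₁| · sin C = cos(16.5°)·sin(119.9°) ≈ 0.831, again giving ≈ 33.8°.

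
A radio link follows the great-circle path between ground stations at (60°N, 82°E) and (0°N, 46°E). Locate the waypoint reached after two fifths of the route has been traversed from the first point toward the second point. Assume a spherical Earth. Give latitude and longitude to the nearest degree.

From cos δ = sin φ₁ sin φ₂ + cos φ₁ cos φ₂ cos Δλ, the central angle is δ ≈ 1.154 rad (66.1°).
Interpolate at f = 2/5 with slerp weights a = sin((1−f)δ)/sin δ ≈ 0.698, b = sin(fδ)/sin δ ≈ 0.487.
p = a·p₁ + b·p₂ ≈ (0.387, 0.696, 0.605); φ = arcsin(p_z) ≈ 37.21°, λ = atan2(p_y, p_x) ≈ 60.93°.

≈ (37°N, 61°E)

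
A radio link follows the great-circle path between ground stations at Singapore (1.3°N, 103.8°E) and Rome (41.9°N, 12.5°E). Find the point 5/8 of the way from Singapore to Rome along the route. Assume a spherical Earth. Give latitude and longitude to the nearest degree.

The haversine formula gives a central angle δ ≈ 1.573 rad (90.1°) between the endpoints.
Interpolate at f = 5/8 with slerp weights a = sin((1−f)δ)/sin δ ≈ 0.556, b = sin(fδ)/sin δ ≈ 0.832.
p = a·p₁ + b·p₂ ≈ (0.472, 0.674, 0.568); φ = arcsin(p_z) ≈ 34.63°, λ = atan2(p_y, p_x) ≈ 54.99°.

≈ 35°N, 55°E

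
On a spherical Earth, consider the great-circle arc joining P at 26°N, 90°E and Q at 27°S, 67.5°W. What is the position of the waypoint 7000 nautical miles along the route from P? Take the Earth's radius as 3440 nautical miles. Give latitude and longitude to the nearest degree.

≈ 18°S, 21°W

Convert each endpoint to a unit vector on the sphere (x = cos φ cos λ, y = cos φ sin λ, z = sin φ).
The central angle between the endpoints is δ = arccos(p₁·p₂) ≈ 2.790 rad (159.9°). The total great-circle distance is δ·R ≈ 2.790 × 3440 ≈ 9598 nmi, so the target fraction is f = 7000/9598 ≈ 0.729.
Interpolate at f ≈ 0.729 with slerp weights a = sin((1−f)δ)/sin δ ≈ 1.991, b = sin(fδ)/sin δ ≈ 2.598.
p = a·p₁ + b·p₂ ≈ (0.886, -0.349, -0.306); φ = arcsin(p_z) ≈ -17.84°, λ = atan2(p_y, p_x) ≈ -21.48°.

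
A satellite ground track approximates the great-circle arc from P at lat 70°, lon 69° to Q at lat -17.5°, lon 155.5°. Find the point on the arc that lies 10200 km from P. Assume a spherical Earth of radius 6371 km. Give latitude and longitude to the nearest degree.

≈ lat -5°, lon 151°

Convert each endpoint to a unit vector on the sphere (x = cos φ cos λ, y = cos φ sin λ, z = sin φ).
The central angle between the endpoints is δ = arccos(p₁·p₂) ≈ 1.837 rad (105.2°). The total great-circle distance is δ·R ≈ 1.837 × 6371 ≈ 11701 km, so the target fraction is f = 10200/11701 ≈ 0.872.
Interpolate at f ≈ 0.872 with slerp weights a = sin((1−f)δ)/sin δ ≈ 0.242, b = sin(fδ)/sin δ ≈ 1.036.
p = a·p₁ + b·p₂ ≈ (-0.869, 0.487, -0.084); φ = arcsin(p_z) ≈ -4.83°, λ = atan2(p_y, p_x) ≈ 150.75°.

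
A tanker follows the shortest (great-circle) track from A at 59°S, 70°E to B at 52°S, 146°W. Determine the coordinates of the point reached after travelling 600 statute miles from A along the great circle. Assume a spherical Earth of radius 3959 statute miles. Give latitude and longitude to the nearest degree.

≈ 67°S, 79°E

Write both endpoints as unit vectors p₁, p₂ with components (cos φ cos λ, cos φ sin λ, sin φ).
The central angle between the endpoints is δ = arccos(p₁·p₂) ≈ 1.139 rad (65.2°). The total great-circle distance is δ·R ≈ 1.139 × 3959 ≈ 4507 mi, so the target fraction is f = 600/4507 ≈ 0.133.
Interpolate at f ≈ 0.133 with slerp weights a = sin((1−f)δ)/sin δ ≈ 0.919, b = sin(fδ)/sin δ ≈ 0.166.
p = a·p₁ + b·p₂ ≈ (0.077, 0.387, -0.919); φ = arcsin(p_z) ≈ -66.73°, λ = atan2(p_y, p_x) ≈ 78.76°.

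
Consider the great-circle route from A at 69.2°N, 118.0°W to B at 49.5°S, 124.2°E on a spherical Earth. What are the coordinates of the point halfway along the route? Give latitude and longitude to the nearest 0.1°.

Write both endpoints as unit vectors p₁, p₂ with components (cos φ cos λ, cos φ sin λ, sin φ).
The central angle between the endpoints is δ = arccos(p₁·p₂) ≈ 2.529 rad (144.9°).
Interpolate at f = 1/2 with slerp weights a = sin((1−f)δ)/sin δ ≈ 1.659, b = sin(fδ)/sin δ ≈ 1.659.
p = a·p₁ + b·p₂ ≈ (-0.882, 0.371, 0.289); φ = arcsin(p_z) ≈ 16.82°, λ = atan2(p_y, p_x) ≈ 157.19°.

≈ 16.8°N, 157.2°E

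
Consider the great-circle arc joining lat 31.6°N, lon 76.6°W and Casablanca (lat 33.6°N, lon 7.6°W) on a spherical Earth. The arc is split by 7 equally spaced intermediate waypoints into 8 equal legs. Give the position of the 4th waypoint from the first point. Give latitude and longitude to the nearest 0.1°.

≈ lat 37.8°N, lon 42.5°W

Write both endpoints as unit vectors p₁, p₂ with components (cos φ cos λ, cos φ sin λ, sin φ).
The central angle between the endpoints is δ = arccos(p₁·p₂) ≈ 0.995 rad (57.0°).
Interpolate at f = 4/8 with slerp weights a = sin((1−f)δ)/sin δ ≈ 0.569, b = sin(fδ)/sin δ ≈ 0.569.
p = a·p₁ + b·p₂ ≈ (0.582, -0.534, 0.613); φ = arcsin(p_z) ≈ 37.81°, λ = atan2(p_y, p_x) ≈ -42.54°.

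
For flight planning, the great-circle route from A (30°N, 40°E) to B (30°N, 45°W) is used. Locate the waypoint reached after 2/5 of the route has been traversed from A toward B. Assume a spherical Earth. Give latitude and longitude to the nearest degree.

≈ (38°N, 7°E)

Convert each endpoint to a unit vector on the sphere (x = cos φ cos λ, y = cos φ sin λ, z = sin φ).
The central angle between the endpoints is δ = arccos(p₁·p₂) ≈ 1.250 rad (71.6°).
Interpolate at f = 2/5 with slerp weights a = sin((1−f)δ)/sin δ ≈ 0.718, b = sin(fδ)/sin δ ≈ 0.505.
p = a·p₁ + b·p₂ ≈ (0.786, 0.090, 0.612); φ = arcsin(p_z) ≈ 37.71°, λ = atan2(p_y, p_x) ≈ 6.57°.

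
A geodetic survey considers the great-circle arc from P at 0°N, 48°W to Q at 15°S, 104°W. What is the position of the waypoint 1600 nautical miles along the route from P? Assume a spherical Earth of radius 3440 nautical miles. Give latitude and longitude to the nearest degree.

≈ 8°S, 74°W

The haversine formula gives a central angle δ ≈ 1.000 rad (57.3°) between the endpoints. The total great-circle distance is δ·R ≈ 1.000 × 3440 ≈ 3441 nmi, so the target fraction is f = 1600/3441 ≈ 0.465.
Interpolate at f ≈ 0.465 with slerp weights a = sin((1−f)δ)/sin δ ≈ 0.606, b = sin(fδ)/sin δ ≈ 0.533.
p = a·p₁ + b·p₂ ≈ (0.281, -0.950, -0.138); φ = arcsin(p_z) ≈ -7.93°, λ = atan2(p_y, p_x) ≈ -73.53°.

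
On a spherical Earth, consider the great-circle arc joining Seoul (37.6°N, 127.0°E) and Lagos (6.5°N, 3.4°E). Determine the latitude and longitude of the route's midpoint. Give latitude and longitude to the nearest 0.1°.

≈ 40.0°N, 53.3°E

The haversine formula gives a central angle δ ≈ 1.946 rad (111.5°) between the endpoints.
Interpolate at f = 1/2 with slerp weights a = sin((1−f)δ)/sin δ ≈ 0.888, b = sin(fδ)/sin δ ≈ 0.888.
p = a·p₁ + b·p₂ ≈ (0.458, 0.615, 0.643); φ = arcsin(p_z) ≈ 39.99°, λ = atan2(p_y, p_x) ≈ 53.33°.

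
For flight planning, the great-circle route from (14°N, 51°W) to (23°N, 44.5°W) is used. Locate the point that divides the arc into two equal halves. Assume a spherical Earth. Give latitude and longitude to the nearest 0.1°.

≈ (18.5°N, 47.8°W)

From cos δ = sin φ₁ sin φ₂ + cos φ₁ cos φ₂ cos Δλ, the central angle is δ ≈ 0.190 rad (10.9°).
Interpolate at f = 1/2 with slerp weights a = sin((1−f)δ)/sin δ ≈ 0.502, b = sin(fδ)/sin δ ≈ 0.502.
p = a·p₁ + b·p₂ ≈ (0.636, -0.703, 0.318); φ = arcsin(p_z) ≈ 18.53°, λ = atan2(p_y, p_x) ≈ -47.84°.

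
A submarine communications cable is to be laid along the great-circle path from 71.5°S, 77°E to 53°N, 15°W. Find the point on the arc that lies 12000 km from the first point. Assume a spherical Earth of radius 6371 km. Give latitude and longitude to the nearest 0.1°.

The haversine formula gives a central angle δ ≈ 2.440 rad (139.8°) between the endpoints. The total great-circle distance is δ·R ≈ 2.440 × 6371 ≈ 15547 km, so the target fraction is f = 12000/15547 ≈ 0.772.
Interpolate at f ≈ 0.772 with slerp weights a = sin((1−f)δ)/sin δ ≈ 0.819, b = sin(fδ)/sin δ ≈ 1.475.
p = a·p₁ + b·p₂ ≈ (0.916, 0.024, 0.401); φ = arcsin(p_z) ≈ 23.64°, λ = atan2(p_y, p_x) ≈ 1.47°.

≈ 23.6°N, 1.5°E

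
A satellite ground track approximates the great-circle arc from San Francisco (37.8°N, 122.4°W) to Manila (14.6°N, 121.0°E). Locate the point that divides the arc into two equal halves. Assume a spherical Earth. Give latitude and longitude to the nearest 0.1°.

From cos δ = sin φ₁ sin φ₂ + cos φ₁ cos φ₂ cos Δλ, the central angle is δ ≈ 1.760 rad (100.8°).
Interpolate at f = 1/2 with slerp weights a = sin((1−f)δ)/sin δ ≈ 0.785, b = sin(fδ)/sin δ ≈ 0.785.
p = a·p₁ + b·p₂ ≈ (-0.723, 0.127, 0.679); φ = arcsin(p_z) ≈ 42.74°, λ = atan2(p_y, p_x) ≈ 170.01°.

≈ 42.7°N, 170.0°E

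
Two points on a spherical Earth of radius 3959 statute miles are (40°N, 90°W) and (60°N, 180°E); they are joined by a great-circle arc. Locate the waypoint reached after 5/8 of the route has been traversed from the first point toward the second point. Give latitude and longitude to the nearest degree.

Convert each endpoint to a unit vector on the sphere (x = cos φ cos λ, y = cos φ sin λ, z = sin φ).
The central angle between the endpoints is δ = arccos(p₁·p₂) ≈ 0.980 rad (56.2°).
Interpolate at f = 5/8 with slerp weights a = sin((1−f)δ)/sin δ ≈ 0.433, b = sin(fδ)/sin δ ≈ 0.692.
p = a·p₁ + b·p₂ ≈ (-0.346, -0.331, 0.878); φ = arcsin(p_z) ≈ 61.36°, λ = atan2(p_y, p_x) ≈ -136.24°.

≈ (61°N, 136°W)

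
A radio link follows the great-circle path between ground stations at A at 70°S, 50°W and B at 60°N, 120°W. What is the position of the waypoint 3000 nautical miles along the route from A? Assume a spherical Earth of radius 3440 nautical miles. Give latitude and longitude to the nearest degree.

≈ 25°S, 87°W

From cos δ = sin φ₁ sin φ₂ + cos φ₁ cos φ₂ cos Δλ, the central angle is δ ≈ 2.427 rad (139.1°). The total great-circle distance is δ·R ≈ 2.427 × 3440 ≈ 8349 nmi, so the target fraction is f = 3000/8349 ≈ 0.359.
Interpolate at f ≈ 0.359 with slerp weights a = sin((1−f)δ)/sin δ ≈ 1.526, b = sin(fδ)/sin δ ≈ 1.168.
p = a·p₁ + b·p₂ ≈ (0.043, -0.906, -0.422); φ = arcsin(p_z) ≈ -24.95°, λ = atan2(p_y, p_x) ≈ -87.26°.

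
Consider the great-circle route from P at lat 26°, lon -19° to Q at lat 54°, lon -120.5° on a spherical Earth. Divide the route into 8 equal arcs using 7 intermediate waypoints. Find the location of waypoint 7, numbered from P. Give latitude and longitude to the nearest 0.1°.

Write both endpoints as unit vectors p₁, p₂ with components (cos φ cos λ, cos φ sin λ, sin φ).
The central angle between the endpoints is δ = arccos(p₁·p₂) ≈ 1.319 rad (75.6°).
Interpolate at f = 7/8 with slerp weights a = sin((1−f)δ)/sin δ ≈ 0.169, b = sin(fδ)/sin δ ≈ 0.944.
p = a·p₁ + b·p₂ ≈ (-0.138, -0.528, 0.838); φ = arcsin(p_z) ≈ 56.95°, λ = atan2(p_y, p_x) ≈ -104.62°.

≈ lat 56.9°, lon -104.6°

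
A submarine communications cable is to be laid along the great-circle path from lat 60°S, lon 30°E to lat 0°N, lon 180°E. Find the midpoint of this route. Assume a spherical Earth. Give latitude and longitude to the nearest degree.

Convert each endpoint to a unit vector on the sphere (x = cos φ cos λ, y = cos φ sin λ, z = sin φ).
The central angle between the endpoints is δ = arccos(p₁·p₂) ≈ 2.019 rad (115.7°).
Interpolate at f = 1/2 with slerp weights a = sin((1−f)δ)/sin δ ≈ 0.939, b = sin(fδ)/sin δ ≈ 0.939.
p = a·p₁ + b·p₂ ≈ (-0.532, 0.235, -0.813); φ = arcsin(p_z) ≈ -54.42°, λ = atan2(p_y, p_x) ≈ 156.21°.

≈ lat 54°S, lon 156°E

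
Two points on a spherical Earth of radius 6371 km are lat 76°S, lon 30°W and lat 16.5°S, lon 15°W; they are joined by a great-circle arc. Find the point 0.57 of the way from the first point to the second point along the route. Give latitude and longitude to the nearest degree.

The haversine formula gives a central angle δ ≈ 1.048 rad (60.0°) between the endpoints.
Interpolate at f = 0.57 with slerp weights a = sin((1−f)δ)/sin δ ≈ 0.503, b = sin(fδ)/sin δ ≈ 0.649.
p = a·p₁ + b·p₂ ≈ (0.706, -0.222, -0.672); φ = arcsin(p_z) ≈ -42.23°, λ = atan2(p_y, p_x) ≈ -17.44°.

≈ lat 42°S, lon 17°W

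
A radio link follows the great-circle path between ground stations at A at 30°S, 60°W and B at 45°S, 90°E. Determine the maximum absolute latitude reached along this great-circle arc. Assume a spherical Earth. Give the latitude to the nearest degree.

≈ 72°S

The great circle lies in the plane with unit normal n̂ = (p₁ × p₂)/|p₁ × p₂|.
Here n̂_z ≈ +0.311; the vertex latitude is φ_max = arccos|n̂_z| ≈ 71.9°.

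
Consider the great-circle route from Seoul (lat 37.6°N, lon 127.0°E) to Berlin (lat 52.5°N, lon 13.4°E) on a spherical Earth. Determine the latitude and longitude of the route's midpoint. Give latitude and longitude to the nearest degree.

The haversine formula gives a central angle δ ≈ 1.276 rad (73.1°) between the endpoints.
Interpolate at f = 1/2 with slerp weights a = sin((1−f)δ)/sin δ ≈ 0.622, b = sin(fδ)/sin δ ≈ 0.622.
p = a·p₁ + b·p₂ ≈ (0.072, 0.482, 0.873); φ = arcsin(p_z) ≈ 60.86°, λ = atan2(p_y, p_x) ≈ 81.52°.

≈ lat 61°N, lon 82°E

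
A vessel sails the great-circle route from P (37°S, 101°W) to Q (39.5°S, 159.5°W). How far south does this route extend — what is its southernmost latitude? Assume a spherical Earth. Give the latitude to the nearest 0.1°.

≈ 42.2°S

The great circle lies in the plane with unit normal n̂ = (p₁ × p₂)/|p₁ × p₂|.
Here n̂_z ≈ -0.741; the vertex latitude is φ_max = arccos|n̂_z| ≈ 42.2°.
Check via Clairaut: cos φ_max = |cos φ₁| · sin C = cos(37.0°)·sin(112.0°) ≈ 0.741, again giving ≈ 42.2°.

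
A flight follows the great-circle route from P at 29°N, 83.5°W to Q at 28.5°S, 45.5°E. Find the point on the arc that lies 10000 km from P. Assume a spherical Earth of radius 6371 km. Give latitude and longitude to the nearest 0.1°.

Write both endpoints as unit vectors p₁, p₂ with components (cos φ cos λ, cos φ sin λ, sin φ).
The central angle between the endpoints is δ = arccos(p₁·p₂) ≈ 2.367 rad (135.6°). The total great-circle distance is δ·R ≈ 2.367 × 6371 ≈ 15083 km, so the target fraction is f = 10000/15083 ≈ 0.663.
Interpolate at f ≈ 0.663 with slerp weights a = sin((1−f)δ)/sin δ ≈ 1.024, b = sin(fδ)/sin δ ≈ 1.430.
p = a·p₁ + b·p₂ ≈ (0.983, 0.007, -0.186); φ = arcsin(p_z) ≈ -10.73°, λ = atan2(p_y, p_x) ≈ 0.39°.

≈ 10.7°S, 0.4°E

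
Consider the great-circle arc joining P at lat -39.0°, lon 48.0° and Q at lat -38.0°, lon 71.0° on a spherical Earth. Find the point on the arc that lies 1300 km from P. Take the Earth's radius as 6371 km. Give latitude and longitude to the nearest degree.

Write both endpoints as unit vectors p₁, p₂ with components (cos φ cos λ, cos φ sin λ, sin φ).
The central angle between the endpoints is δ = arccos(p₁·p₂) ≈ 0.314 rad (18.0°). The total great-circle distance is δ·R ≈ 0.314 × 6371 ≈ 1999 km, so the target fraction is f = 1300/1999 ≈ 0.650.
Interpolate at f ≈ 0.650 with slerp weights a = sin((1−f)δ)/sin δ ≈ 0.355, b = sin(fδ)/sin δ ≈ 0.656.
p = a·p₁ + b·p₂ ≈ (0.353, 0.694, -0.627); φ = arcsin(p_z) ≈ -38.86°, λ = atan2(p_y, p_x) ≈ 63.05°.

≈ lat -39°, lon 63°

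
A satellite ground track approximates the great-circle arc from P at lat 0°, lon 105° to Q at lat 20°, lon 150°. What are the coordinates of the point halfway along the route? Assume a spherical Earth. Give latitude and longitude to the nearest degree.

Convert each endpoint to a unit vector on the sphere (x = cos φ cos λ, y = cos φ sin λ, z = sin φ).
The central angle between the endpoints is δ = arccos(p₁·p₂) ≈ 0.844 rad (48.4°).
Interpolate at f = 1/2 with slerp weights a = sin((1−f)δ)/sin δ ≈ 0.548, b = sin(fδ)/sin δ ≈ 0.548.
p = a·p₁ + b·p₂ ≈ (-0.588, 0.787, 0.187); φ = arcsin(p_z) ≈ 10.80°, λ = atan2(p_y, p_x) ≈ 126.76°.

≈ lat 11°, lon 127°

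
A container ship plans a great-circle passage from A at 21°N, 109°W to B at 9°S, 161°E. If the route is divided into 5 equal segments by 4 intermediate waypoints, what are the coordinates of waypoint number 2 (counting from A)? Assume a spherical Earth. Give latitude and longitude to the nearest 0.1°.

Convert each endpoint to a unit vector on the sphere (x = cos φ cos λ, y = cos φ sin λ, z = sin φ).
The central angle between the endpoints is δ = arccos(p₁·p₂) ≈ 1.627 rad (93.2°).
Interpolate at f = 2/5 with slerp weights a = sin((1−f)δ)/sin δ ≈ 0.830, b = sin(fδ)/sin δ ≈ 0.607.
p = a·p₁ + b·p₂ ≈ (-0.819, -0.537, 0.202); φ = arcsin(p_z) ≈ 11.68°, λ = atan2(p_y, p_x) ≈ -146.73°.

≈ 11.7°N, 146.7°W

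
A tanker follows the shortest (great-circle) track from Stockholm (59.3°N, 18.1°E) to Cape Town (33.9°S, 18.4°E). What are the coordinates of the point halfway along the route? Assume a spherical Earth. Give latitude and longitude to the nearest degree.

≈ 13°N, 18°E

Write both endpoints as unit vectors p₁, p₂ with components (cos φ cos λ, cos φ sin λ, sin φ).
The central angle between the endpoints is δ = arccos(p₁·p₂) ≈ 1.627 rad (93.2°).
Interpolate at f = 1/2 with slerp weights a = sin((1−f)δ)/sin δ ≈ 0.728, b = sin(fδ)/sin δ ≈ 0.728.
p = a·p₁ + b·p₂ ≈ (0.926, 0.306, 0.220); φ = arcsin(p_z) ≈ 12.70°, λ = atan2(p_y, p_x) ≈ 18.29°.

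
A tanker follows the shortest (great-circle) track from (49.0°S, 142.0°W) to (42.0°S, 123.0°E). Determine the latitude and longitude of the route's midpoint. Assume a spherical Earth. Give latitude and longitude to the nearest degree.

Write both endpoints as unit vectors p₁, p₂ with components (cos φ cos λ, cos φ sin λ, sin φ).
The central angle between the endpoints is δ = arccos(p₁·p₂) ≈ 1.090 rad (62.5°).
Interpolate at f = 1/2 with slerp weights a = sin((1−f)δ)/sin δ ≈ 0.585, b = sin(fδ)/sin δ ≈ 0.585.
p = a·p₁ + b·p₂ ≈ (-0.539, 0.128, -0.833); φ = arcsin(p_z) ≈ -56.36°, λ = atan2(p_y, p_x) ≈ 166.61°.

≈ (56°S, 167°E)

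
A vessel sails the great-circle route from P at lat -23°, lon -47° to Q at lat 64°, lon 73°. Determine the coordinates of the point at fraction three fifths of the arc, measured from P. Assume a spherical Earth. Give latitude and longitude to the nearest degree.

≈ lat 43°, lon -10°

Convert each endpoint to a unit vector on the sphere (x = cos φ cos λ, y = cos φ sin λ, z = sin φ).
The central angle between the endpoints is δ = arccos(p₁·p₂) ≈ 2.157 rad (123.6°).
Interpolate at f = 3/5 with slerp weights a = sin((1−f)δ)/sin δ ≈ 0.912, b = sin(fδ)/sin δ ≈ 1.154.
p = a·p₁ + b·p₂ ≈ (0.720, -0.130, 0.681); φ = arcsin(p_z) ≈ 42.96°, λ = atan2(p_y, p_x) ≈ -10.21°.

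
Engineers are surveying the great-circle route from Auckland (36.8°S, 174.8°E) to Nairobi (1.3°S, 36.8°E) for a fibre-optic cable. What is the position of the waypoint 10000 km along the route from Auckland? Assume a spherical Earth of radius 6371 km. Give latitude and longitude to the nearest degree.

≈ (27°S, 62°E)

Convert each endpoint to a unit vector on the sphere (x = cos φ cos λ, y = cos φ sin λ, z = sin φ).
The central angle between the endpoints is δ = arccos(p₁·p₂) ≈ 2.191 rad (125.5°). The total great-circle distance is δ·R ≈ 2.191 × 6371 ≈ 13960 km, so the target fraction is f = 10000/13960 ≈ 0.716.
Interpolate at f ≈ 0.716 with slerp weights a = sin((1−f)δ)/sin δ ≈ 0.716, b = sin(fδ)/sin δ ≈ 1.229.
p = a·p₁ + b·p₂ ≈ (0.413, 0.788, -0.457); φ = arcsin(p_z) ≈ -27.16°, λ = atan2(p_y, p_x) ≈ 62.33°.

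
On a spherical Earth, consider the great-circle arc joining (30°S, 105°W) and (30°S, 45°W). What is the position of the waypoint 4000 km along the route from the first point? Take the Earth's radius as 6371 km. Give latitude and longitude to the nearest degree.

The haversine formula gives a central angle δ ≈ 0.896 rad (51.3°) between the endpoints. The total great-circle distance is δ·R ≈ 0.896 × 6371 ≈ 5706 km, so the target fraction is f = 4000/5706 ≈ 0.701.
Interpolate at f ≈ 0.701 with slerp weights a = sin((1−f)δ)/sin δ ≈ 0.339, b = sin(fδ)/sin δ ≈ 0.752.
p = a·p₁ + b·p₂ ≈ (0.385, -0.744, -0.546); φ = arcsin(p_z) ≈ -33.08°, λ = atan2(p_y, p_x) ≈ -62.66°.

≈ (33°S, 63°W)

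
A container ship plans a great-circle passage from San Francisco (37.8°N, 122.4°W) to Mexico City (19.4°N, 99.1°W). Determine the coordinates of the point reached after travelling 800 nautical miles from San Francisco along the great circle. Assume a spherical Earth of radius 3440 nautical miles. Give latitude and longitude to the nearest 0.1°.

Write both endpoints as unit vectors p₁, p₂ with components (cos φ cos λ, cos φ sin λ, sin φ).
The central angle between the endpoints is δ = arccos(p₁·p₂) ≈ 0.478 rad (27.4°). The total great-circle distance is δ·R ≈ 0.478 × 3440 ≈ 1643 nmi, so the target fraction is f = 800/1643 ≈ 0.487.
Interpolate at f ≈ 0.487 with slerp weights a = sin((1−f)δ)/sin δ ≈ 0.528, b = sin(fδ)/sin δ ≈ 0.501.
p = a·p₁ + b·p₂ ≈ (-0.298, -0.819, 0.490); φ = arcsin(p_z) ≈ 29.34°, λ = atan2(p_y, p_x) ≈ -110.01°.

≈ 29.3°N, 110.0°W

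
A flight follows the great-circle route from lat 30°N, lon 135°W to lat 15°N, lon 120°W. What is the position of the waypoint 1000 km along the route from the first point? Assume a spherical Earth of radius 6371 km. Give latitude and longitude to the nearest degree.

From cos δ = sin φ₁ sin φ₂ + cos φ₁ cos φ₂ cos Δλ, the central angle is δ ≈ 0.356 rad (20.4°). The total great-circle distance is δ·R ≈ 0.356 × 6371 ≈ 2266 km, so the target fraction is f = 1000/2266 ≈ 0.441.
Interpolate at f ≈ 0.441 with slerp weights a = sin((1−f)δ)/sin δ ≈ 0.567, b = sin(fδ)/sin δ ≈ 0.449.
p = a·p₁ + b·p₂ ≈ (-0.564, -0.723, 0.400); φ = arcsin(p_z) ≈ 23.55°, λ = atan2(p_y, p_x) ≈ -127.97°.

≈ lat 24°N, lon 128°W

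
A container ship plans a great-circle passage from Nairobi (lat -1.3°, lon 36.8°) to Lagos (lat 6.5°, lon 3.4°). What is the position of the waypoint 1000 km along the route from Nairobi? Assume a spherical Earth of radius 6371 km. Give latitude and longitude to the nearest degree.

Convert each endpoint to a unit vector on the sphere (x = cos φ cos λ, y = cos φ sin λ, z = sin φ).
The central angle between the endpoints is δ = arccos(p₁·p₂) ≈ 0.598 rad (34.2°). The total great-circle distance is δ·R ≈ 0.598 × 6371 ≈ 3807 km, so the target fraction is f = 1000/3807 ≈ 0.263.
Interpolate at f ≈ 0.263 with slerp weights a = sin((1−f)δ)/sin δ ≈ 0.758, b = sin(fδ)/sin δ ≈ 0.278.
p = a·p₁ + b·p₂ ≈ (0.882, 0.470, 0.014); φ = arcsin(p_z) ≈ 0.82°, λ = atan2(p_y, p_x) ≈ 28.06°.

≈ lat 1°, lon 28°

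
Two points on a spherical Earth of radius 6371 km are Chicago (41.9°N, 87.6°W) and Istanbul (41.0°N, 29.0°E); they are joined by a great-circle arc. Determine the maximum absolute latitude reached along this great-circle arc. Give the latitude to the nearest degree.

≈ 59°N

The great circle lies in the plane with unit normal n̂ = (p₁ × p₂)/|p₁ × p₂|.
Here n̂_z ≈ +0.511; the vertex latitude is φ_max = arccos|n̂_z| ≈ 59.3°.
Check via Clairaut: cos φ_max = |cos φ₁| · sin C = cos(41.9°)·sin(43.4°) ≈ 0.511, again giving ≈ 59.3°.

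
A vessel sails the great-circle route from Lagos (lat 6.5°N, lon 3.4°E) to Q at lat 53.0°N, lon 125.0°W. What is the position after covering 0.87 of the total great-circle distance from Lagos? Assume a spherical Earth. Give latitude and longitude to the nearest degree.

Convert each endpoint to a unit vector on the sphere (x = cos φ cos λ, y = cos φ sin λ, z = sin φ).
The central angle between the endpoints is δ = arccos(p₁·p₂) ≈ 1.856 rad (106.3°).
Interpolate at f = 0.87 with slerp weights a = sin((1−f)δ)/sin δ ≈ 0.249, b = sin(fδ)/sin δ ≈ 1.041.
p = a·p₁ + b·p₂ ≈ (-0.112, -0.499, 0.860); φ = arcsin(p_z) ≈ 59.27°, λ = atan2(p_y, p_x) ≈ -102.71°.

≈ lat 59°N, lon 103°W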